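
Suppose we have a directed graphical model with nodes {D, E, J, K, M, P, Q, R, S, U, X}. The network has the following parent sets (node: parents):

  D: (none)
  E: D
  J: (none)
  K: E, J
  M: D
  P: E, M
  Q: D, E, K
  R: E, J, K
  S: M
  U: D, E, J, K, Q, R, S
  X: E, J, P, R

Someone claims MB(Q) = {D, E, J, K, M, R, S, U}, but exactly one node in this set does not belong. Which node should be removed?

Children of Q: U.
Parents of Q: D, E, K.
For each child, the remaining parents (spouses of Q):
  U: D, E, J, K, R, S
MB(Q) = {D, E, J, K, R, S, U}.
M is neither a parent, child, nor co-parent of Q, so it does not belong.

M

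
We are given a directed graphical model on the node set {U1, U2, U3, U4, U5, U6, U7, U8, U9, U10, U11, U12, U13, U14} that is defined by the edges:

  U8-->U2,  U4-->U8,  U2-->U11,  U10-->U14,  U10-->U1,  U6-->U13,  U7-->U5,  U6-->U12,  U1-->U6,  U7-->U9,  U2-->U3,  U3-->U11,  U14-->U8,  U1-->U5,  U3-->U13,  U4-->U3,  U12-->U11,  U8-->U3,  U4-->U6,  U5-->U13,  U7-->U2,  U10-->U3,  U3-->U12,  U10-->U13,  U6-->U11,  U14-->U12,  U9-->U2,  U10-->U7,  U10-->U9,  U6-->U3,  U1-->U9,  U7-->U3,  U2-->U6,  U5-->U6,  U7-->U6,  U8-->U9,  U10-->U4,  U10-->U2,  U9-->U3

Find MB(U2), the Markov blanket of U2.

U2 has parents U7, U8, U9, U10.
U2's children: U3, U6, U11.
For each child, the remaining parents (spouses of U2):
  parents(U6) \ {U2} = {U1, U4, U5, U7}.
  U3 also has parents U4, U6, U7, U8, U9, U10.
  U11 also has parents U3, U6, U12.
Taking the union gives {U1, U3, U4, U5, U6, U7, U8, U9, U10, U11, U12}.

{U1, U3, U4, U5, U6, U7, U8, U9, U10, U11, U12}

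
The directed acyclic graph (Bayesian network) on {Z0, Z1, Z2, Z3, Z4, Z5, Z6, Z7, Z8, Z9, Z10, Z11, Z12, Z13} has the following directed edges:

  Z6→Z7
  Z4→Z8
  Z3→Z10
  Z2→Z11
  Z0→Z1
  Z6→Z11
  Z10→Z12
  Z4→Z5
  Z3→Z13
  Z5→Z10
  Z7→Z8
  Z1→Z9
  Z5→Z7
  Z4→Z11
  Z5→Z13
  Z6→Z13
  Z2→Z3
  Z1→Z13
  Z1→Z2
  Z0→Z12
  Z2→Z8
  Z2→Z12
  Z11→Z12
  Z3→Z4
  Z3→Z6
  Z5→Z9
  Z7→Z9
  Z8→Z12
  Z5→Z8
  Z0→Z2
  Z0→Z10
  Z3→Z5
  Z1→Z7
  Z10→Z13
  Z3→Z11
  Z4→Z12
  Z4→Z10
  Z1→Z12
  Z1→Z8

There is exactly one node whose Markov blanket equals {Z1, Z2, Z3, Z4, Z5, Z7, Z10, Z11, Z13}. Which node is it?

Z6

The target node must have every member of {Z1, Z2, Z3, Z4, Z5, Z7, Z10, Z11, Z13} as a parent, child, or co-parent, and no others.
Parents of Z6: Z3; children: Z7, Z11, Z13; co-parents: Z1, Z2, Z3, Z4, Z5, Z10.
These exactly cover the given set, so the node is Z6.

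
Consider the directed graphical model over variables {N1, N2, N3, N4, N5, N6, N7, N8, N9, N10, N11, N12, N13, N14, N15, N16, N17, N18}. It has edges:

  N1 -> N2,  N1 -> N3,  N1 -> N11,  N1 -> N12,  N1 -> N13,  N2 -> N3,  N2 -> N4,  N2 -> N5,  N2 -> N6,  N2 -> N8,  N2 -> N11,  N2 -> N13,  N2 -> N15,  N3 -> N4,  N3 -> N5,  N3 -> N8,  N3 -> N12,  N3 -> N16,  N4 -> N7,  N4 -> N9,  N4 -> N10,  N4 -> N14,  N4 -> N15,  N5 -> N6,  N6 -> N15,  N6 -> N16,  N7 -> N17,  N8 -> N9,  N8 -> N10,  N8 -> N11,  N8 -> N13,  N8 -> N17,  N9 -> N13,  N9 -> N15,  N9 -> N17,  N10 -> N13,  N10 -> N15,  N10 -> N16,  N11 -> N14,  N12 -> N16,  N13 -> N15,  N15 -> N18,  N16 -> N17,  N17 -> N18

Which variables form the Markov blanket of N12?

By definition, MB(N12) is built from N12's parents, N12's children, and the co-parents of N12.
Ch(N12) = {N16}.
N12 has parents N1, N3.
Co-parents of N12 (other parents of its children):
  N16: N3, N6, N10
Union: {N1, N3} ∪ {N16} ∪ {N3, N6, N10} = {N1, N3, N6, N10, N16}.

{N1, N3, N6, N10, N16}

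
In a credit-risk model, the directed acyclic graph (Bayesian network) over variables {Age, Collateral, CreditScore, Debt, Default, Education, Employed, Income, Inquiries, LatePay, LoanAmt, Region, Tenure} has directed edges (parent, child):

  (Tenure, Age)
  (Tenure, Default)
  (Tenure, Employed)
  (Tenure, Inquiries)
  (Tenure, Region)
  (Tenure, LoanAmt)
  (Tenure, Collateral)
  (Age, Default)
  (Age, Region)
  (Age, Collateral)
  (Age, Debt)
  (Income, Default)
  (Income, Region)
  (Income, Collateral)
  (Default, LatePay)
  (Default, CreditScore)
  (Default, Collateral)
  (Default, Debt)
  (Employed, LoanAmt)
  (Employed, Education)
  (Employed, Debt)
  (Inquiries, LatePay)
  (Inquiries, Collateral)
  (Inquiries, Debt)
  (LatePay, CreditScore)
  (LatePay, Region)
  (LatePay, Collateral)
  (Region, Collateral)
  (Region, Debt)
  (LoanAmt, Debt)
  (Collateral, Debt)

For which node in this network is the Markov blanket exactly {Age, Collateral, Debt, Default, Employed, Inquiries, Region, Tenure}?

LoanAmt

The target node must have every member of {Age, Collateral, Debt, Default, Employed, Inquiries, Region, Tenure} as a parent, child, or co-parent, and no others.
Parents of LoanAmt: Employed, Tenure; children: Debt; co-parents: Age, Collateral, Default, Employed, Inquiries, Region.
These exactly cover the given set, so the node is LoanAmt.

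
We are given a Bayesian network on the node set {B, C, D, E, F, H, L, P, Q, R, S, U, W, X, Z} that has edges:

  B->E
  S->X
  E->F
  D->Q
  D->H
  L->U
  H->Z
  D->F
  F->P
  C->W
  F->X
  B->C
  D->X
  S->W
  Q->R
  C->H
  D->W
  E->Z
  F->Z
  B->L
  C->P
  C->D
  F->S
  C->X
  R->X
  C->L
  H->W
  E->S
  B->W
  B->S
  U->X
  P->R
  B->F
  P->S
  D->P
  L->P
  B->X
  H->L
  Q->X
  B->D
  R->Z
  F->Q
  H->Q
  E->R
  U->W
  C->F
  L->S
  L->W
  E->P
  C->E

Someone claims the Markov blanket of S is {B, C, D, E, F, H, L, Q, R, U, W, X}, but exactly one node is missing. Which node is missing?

P

Ch(S) = {W, X}.
Pa(S) = {B, E, F, L, P}.
Other parents of S's children:
  W: B, C, D, H, L, U
  X: B, C, D, F, Q, R, U
MB(S) = {B, C, D, E, F, H, L, P, Q, R, U, W, X}.
Comparing with the claimed set, P is missing.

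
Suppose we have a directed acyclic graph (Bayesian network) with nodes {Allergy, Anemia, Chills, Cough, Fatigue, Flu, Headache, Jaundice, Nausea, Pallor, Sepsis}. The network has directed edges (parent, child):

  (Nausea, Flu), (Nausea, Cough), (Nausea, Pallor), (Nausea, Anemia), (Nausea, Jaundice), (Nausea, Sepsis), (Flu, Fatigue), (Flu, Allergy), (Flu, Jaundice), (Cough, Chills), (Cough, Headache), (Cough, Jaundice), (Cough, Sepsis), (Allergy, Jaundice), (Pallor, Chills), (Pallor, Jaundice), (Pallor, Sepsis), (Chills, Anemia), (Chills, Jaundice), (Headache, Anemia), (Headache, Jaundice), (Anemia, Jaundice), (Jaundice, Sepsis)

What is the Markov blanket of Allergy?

{Anemia, Chills, Cough, Flu, Headache, Jaundice, Nausea, Pallor}

Allergy has parent Flu.
Allergy's children: Jaundice.
Parents of each child, excluding Allergy:
  Jaundice: Anemia, Chills, Cough, Flu, Headache, Nausea, Pallor
Taking the union gives {Anemia, Chills, Cough, Flu, Headache, Jaundice, Nausea, Pallor}.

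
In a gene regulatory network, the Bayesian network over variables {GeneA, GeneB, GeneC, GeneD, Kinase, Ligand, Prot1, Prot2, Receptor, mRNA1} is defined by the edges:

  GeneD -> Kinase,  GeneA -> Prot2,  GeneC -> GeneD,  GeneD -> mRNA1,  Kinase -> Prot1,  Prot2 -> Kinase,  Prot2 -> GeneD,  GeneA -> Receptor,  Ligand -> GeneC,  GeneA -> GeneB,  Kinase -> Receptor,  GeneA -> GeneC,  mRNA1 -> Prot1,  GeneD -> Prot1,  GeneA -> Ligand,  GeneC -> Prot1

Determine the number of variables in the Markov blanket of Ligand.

2

Recall MB(v) = parents ∪ children ∪ spouses, where spouses are the other parents of v's children.
Pa(Ligand) = {GeneA}.
Children of Ligand: GeneC.
Co-parents of Ligand (other parents of its children):
  GeneC's other parent is GeneA.
MB(Ligand) = {GeneA, GeneC}, which has 2 nodes.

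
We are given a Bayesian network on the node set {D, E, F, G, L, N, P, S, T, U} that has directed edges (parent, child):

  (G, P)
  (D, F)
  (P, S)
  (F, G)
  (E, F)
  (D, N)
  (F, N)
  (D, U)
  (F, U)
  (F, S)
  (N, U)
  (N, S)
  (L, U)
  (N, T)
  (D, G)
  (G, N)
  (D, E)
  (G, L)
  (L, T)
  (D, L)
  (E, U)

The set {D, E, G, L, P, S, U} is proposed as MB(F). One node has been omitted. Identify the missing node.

Parents of F: D, E.
F has children G, N, S, U.
Parents of each child, excluding F:
  G: D
  N: D, G
  S: N, P
  U: D, E, L, N
MB(F) = {D, E, G, L, N, P, S, U}.
Comparing with the claimed set, N is missing.

N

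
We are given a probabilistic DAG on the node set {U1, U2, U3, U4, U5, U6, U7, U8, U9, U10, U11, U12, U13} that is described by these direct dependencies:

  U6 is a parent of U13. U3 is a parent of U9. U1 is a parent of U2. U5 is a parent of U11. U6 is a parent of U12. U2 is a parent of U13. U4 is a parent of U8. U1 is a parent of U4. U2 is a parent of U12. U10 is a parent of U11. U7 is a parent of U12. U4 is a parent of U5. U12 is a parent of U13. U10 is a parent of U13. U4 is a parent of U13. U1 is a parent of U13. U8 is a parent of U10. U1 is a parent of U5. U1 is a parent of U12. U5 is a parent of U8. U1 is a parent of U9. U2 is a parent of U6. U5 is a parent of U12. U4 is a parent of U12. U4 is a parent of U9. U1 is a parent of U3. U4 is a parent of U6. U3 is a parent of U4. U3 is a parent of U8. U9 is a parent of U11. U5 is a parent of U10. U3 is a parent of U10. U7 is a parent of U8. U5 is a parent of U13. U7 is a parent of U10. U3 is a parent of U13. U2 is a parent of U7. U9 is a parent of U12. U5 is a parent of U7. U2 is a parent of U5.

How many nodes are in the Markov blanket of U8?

5

Parents of U8: U3, U4, U5, U7.
Ch(U8) = {U10}.
Other parents of U8's children:
  U10's other parents are U3, U5, U7.
MB(U8) = {U3, U4, U5, U7, U10}, which has 5 nodes.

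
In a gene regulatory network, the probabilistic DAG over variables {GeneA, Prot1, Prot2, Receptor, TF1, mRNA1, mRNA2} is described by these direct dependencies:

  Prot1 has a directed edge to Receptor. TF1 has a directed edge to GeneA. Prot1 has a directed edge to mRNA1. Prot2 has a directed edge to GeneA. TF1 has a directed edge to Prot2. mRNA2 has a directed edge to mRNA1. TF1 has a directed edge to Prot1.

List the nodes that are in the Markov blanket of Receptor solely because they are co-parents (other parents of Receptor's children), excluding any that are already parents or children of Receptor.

{}

Receptor has no children, so it has no co-parents. The set is empty.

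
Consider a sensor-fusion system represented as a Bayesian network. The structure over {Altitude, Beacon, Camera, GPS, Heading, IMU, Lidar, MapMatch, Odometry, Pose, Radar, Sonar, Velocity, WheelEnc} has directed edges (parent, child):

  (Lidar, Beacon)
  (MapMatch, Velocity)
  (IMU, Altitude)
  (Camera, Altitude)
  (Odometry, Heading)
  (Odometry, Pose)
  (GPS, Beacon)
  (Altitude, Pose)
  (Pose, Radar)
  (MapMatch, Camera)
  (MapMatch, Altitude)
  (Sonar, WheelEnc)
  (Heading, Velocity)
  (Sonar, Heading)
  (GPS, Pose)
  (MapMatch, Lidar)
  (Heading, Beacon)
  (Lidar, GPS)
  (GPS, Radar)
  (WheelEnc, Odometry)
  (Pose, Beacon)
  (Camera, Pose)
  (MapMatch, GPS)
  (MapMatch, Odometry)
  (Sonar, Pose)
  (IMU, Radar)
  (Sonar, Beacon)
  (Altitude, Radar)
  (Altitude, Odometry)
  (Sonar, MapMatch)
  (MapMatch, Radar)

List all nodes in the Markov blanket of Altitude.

{Camera, GPS, IMU, MapMatch, Odometry, Pose, Radar, Sonar, WheelEnc}

The Markov blanket of a node is its parents, its children, and the other parents of its children.
Altitude has children Odometry, Pose, Radar.
Parents of Altitude: Camera, IMU, MapMatch.
Other parents of Altitude's children:
  Odometry's other parents are MapMatch, WheelEnc.
  Pose also has parents Camera, GPS, Odometry, Sonar.
  Radar also has parents GPS, IMU, MapMatch, Pose.
MB(Altitude) = {Camera, GPS, IMU, MapMatch, Odometry, Pose, Radar, Sonar, WheelEnc}.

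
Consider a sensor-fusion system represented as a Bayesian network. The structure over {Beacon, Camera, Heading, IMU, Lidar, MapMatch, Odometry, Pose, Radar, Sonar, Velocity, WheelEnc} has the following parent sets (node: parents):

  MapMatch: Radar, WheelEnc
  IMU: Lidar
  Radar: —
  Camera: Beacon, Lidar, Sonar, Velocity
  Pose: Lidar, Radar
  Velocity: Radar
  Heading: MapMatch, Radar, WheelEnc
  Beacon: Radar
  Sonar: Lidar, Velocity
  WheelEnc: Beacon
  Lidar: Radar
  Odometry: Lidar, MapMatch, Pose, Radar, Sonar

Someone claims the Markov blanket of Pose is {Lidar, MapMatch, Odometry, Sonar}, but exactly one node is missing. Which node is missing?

The Markov blanket of a node is its parents, its children, and the other parents of its children.
Pa(Pose) = {Lidar, Radar}.
Ch(Pose) = {Odometry}.
Other parents of Pose's children:
  Odometry also has parents Lidar, MapMatch, Radar, Sonar.
MB(Pose) = {Lidar, MapMatch, Odometry, Radar, Sonar}.
Comparing with the claimed set, Radar is missing.

Radar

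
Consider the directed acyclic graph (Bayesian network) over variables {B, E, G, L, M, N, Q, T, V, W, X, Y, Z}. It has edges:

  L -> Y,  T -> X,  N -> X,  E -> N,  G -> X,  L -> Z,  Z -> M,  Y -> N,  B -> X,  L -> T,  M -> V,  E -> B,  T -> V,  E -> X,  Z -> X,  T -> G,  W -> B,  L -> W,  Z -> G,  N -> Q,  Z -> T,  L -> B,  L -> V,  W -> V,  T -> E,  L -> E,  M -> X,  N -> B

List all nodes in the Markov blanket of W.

Pa(W) = {L}.
W has children B, V.
Other parents of W's children:
  B: E, L, N
  V: L, M, T
Taking the union gives {B, E, L, M, N, T, V}.

{B, E, L, M, N, T, V}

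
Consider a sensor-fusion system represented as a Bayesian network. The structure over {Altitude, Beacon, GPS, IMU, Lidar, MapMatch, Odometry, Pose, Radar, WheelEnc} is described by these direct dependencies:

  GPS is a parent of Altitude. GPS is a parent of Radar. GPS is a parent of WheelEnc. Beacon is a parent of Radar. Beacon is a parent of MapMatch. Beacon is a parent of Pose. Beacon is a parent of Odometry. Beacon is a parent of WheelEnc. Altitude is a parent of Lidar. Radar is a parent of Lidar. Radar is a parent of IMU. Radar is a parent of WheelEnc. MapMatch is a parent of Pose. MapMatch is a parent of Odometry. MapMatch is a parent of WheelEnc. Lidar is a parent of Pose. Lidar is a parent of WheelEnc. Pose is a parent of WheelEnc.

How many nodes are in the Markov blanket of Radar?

A node's Markov blanket = Pa ∪ Ch ∪ (parents of Ch other than the node itself).
Radar has parents Beacon, GPS.
Ch(Radar) = {IMU, Lidar, WheelEnc}.
Parents of each child, excluding Radar:
  Lidar: Altitude
  IMU: —
  WheelEnc: Beacon, GPS, Lidar, MapMatch, Pose
MB(Radar) = {Altitude, Beacon, GPS, IMU, Lidar, MapMatch, Pose, WheelEnc}, which has 8 nodes.

8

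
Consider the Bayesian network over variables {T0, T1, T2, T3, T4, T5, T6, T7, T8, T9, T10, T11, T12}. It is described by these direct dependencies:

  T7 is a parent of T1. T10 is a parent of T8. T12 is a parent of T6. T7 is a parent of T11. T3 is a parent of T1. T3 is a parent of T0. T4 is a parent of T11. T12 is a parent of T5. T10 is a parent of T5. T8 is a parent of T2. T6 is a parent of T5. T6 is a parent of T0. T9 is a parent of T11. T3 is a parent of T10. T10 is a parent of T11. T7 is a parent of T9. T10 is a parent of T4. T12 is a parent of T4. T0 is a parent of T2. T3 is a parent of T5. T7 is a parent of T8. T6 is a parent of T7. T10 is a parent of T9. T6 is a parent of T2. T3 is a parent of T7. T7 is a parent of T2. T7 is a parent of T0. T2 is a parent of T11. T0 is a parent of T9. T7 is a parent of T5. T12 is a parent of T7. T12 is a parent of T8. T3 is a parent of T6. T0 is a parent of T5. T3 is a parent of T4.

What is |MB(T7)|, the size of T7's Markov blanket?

12

T7 has parents T3, T6, T12.
T7 has children T0, T1, T2, T5, T8, T9, T11.
For each child, the remaining parents (spouses of T7):
  T0: T3, T6
  T8: T10, T12
  T5: T0, T3, T6, T10, T12
  T9: T0, T10
  T1: T3
  T2: T0, T6, T8
  T11: T2, T4, T9, T10
MB(T7) = {T0, T1, T2, T3, T4, T5, T6, T8, T9, T10, T11, T12}, which has 12 nodes.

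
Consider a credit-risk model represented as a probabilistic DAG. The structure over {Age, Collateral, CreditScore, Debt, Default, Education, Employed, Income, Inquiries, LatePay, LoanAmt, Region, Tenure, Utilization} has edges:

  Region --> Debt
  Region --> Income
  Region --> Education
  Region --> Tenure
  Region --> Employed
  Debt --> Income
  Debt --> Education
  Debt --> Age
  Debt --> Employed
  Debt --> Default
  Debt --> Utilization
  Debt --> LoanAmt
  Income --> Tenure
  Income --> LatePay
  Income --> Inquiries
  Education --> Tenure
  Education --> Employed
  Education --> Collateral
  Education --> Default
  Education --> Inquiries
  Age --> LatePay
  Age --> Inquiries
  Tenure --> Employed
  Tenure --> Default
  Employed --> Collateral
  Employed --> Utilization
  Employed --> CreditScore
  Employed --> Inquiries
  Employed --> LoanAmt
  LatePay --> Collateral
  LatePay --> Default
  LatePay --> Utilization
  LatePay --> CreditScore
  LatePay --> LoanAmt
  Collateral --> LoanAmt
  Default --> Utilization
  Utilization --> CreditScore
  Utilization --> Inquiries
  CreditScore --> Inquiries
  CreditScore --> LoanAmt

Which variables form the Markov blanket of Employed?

By definition, MB(Employed) is built from Employed's parents, Employed's children, and the co-parents of Employed.
Ch(Employed) = {Collateral, CreditScore, Inquiries, LoanAmt, Utilization}.
Employed's parents: Debt, Education, Region, Tenure.
Other parents of Employed's children:
  Collateral's other parents are Education, LatePay.
  Utilization's other parents are Debt, Default, LatePay.
  CreditScore's other parents are LatePay, Utilization.
  Inquiries also has parents Age, CreditScore, Education, Income, Utilization.
  LoanAmt's other parents are Collateral, CreditScore, Debt, LatePay.
So the Markov blanket of Employed is {Age, Collateral, CreditScore, Debt, Default, Education, Income, Inquiries, LatePay, LoanAmt, Region, Tenure, Utilization}.

{Age, Collateral, CreditScore, Debt, Default, Education, Income, Inquiries, LatePay, LoanAmt, Region, Tenure, Utilization}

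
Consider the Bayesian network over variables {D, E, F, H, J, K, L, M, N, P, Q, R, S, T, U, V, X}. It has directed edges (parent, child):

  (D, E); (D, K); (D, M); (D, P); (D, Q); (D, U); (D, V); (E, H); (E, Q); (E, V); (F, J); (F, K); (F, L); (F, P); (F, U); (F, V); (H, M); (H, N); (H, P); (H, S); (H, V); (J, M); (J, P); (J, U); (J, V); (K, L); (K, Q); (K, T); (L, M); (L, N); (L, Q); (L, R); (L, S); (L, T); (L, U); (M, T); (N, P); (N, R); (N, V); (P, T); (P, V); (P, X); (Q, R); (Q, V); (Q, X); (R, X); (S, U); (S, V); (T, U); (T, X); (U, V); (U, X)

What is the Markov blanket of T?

{D, F, J, K, L, M, P, Q, R, S, U, X}

A node's Markov blanket = Pa ∪ Ch ∪ (parents of Ch other than the node itself).
T's children: U, X.
Pa(T) = {K, L, M, P}.
Other parents of T's children:
  U's other parents are D, F, J, L, S.
  X's other parents are P, Q, R, U.
So the Markov blanket of T is {D, F, J, K, L, M, P, Q, R, S, U, X}.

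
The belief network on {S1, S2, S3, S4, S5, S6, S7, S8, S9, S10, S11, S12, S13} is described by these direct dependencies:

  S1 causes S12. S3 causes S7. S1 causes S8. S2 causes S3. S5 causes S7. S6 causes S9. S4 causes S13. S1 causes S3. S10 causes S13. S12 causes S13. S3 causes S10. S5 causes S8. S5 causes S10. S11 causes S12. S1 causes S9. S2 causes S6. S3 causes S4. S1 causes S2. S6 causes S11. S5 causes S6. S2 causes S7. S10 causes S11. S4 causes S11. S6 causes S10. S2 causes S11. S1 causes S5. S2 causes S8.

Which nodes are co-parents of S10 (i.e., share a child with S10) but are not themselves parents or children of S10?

{S2, S4, S12}

Children of S10: S11, S13.
  S11 also has parents S2, S4, S6.
  S13 also has parents S4, S12.
Excluding nodes already adjacent to S10 (S3, S5, S6, S11, S13), the co-parent-only contribution is {S2, S4, S12}.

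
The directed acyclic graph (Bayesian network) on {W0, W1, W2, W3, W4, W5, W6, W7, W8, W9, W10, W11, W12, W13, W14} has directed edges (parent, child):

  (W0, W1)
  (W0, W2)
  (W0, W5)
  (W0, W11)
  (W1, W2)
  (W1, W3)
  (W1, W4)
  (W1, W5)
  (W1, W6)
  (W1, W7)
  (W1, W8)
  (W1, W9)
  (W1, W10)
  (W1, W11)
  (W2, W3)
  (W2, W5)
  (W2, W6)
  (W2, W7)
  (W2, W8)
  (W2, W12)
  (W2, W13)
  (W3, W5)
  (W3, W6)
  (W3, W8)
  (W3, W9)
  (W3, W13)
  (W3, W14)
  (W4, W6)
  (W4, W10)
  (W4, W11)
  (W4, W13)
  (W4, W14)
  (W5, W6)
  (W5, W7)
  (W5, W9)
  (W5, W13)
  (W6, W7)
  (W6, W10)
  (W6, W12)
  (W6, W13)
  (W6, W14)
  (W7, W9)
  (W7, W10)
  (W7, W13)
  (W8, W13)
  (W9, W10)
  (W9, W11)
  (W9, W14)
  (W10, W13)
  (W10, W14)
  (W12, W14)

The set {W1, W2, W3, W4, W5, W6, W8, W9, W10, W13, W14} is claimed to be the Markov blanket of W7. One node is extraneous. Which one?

W14

By definition, MB(W7) is built from W7's parents, W7's children, and the co-parents of W7.
W7's children: W9, W10, W13.
W7's parents: W1, W2, W5, W6.
Co-parents of W7 (other parents of its children):
  W9: W1, W3, W5
  W10: W1, W4, W6, W9
  W13: W2, W3, W4, W5, W6, W8, W10
MB(W7) = {W1, W2, W3, W4, W5, W6, W8, W9, W10, W13}.
W14 is neither a parent, child, nor co-parent of W7, so it does not belong.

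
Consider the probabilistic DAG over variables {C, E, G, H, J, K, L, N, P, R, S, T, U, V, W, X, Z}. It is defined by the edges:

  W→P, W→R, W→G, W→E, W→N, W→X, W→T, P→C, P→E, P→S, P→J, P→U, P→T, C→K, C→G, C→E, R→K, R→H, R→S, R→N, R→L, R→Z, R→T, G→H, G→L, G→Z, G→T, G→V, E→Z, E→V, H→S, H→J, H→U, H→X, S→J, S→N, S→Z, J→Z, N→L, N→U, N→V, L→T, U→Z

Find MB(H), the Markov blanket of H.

{G, J, N, P, R, S, U, W, X}

The Markov blanket of a node is its parents, its children, and the other parents of its children.
H has parents G, R.
Children of H: J, S, U, X.
Parents of each child, excluding H:
  S also has parents P, R.
  J's other parents are P, S.
  U also has parents N, P.
  X also has parent W.
MB(H) = {G, J, N, P, R, S, U, W, X}.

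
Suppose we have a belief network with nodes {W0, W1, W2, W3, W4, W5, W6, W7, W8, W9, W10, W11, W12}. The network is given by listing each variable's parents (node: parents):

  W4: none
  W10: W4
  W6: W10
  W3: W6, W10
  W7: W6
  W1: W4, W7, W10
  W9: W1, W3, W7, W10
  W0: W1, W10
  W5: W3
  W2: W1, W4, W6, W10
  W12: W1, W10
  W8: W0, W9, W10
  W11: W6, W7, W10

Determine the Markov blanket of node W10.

A node's Markov blanket = Pa ∪ Ch ∪ (parents of Ch other than the node itself).
W10 has children W0, W1, W2, W3, W6, W8, W9, W11, W12.
Pa(W10) = {W4}.
For each child, the remaining parents (spouses of W10):
  W6: —
  W3: W6
  W1: W4, W7
  W9: W1, W3, W7
  W0: W1
  W2: W1, W4, W6
  W12: W1
  W8: W0, W9
  W11: W6, W7
MB(W10) = {W0, W1, W2, W3, W4, W6, W7, W8, W9, W11, W12}.

{W0, W1, W2, W3, W4, W6, W7, W8, W9, W11, W12}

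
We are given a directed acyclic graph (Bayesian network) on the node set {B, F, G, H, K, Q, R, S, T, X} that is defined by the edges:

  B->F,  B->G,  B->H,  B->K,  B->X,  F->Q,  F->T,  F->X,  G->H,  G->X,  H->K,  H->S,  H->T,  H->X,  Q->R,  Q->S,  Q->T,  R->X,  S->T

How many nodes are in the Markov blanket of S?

4

By definition, MB(S) is built from S's parents, S's children, and the co-parents of S.
Ch(S) = {T}.
Parents of S: H, Q.
Co-parents of S (other parents of its children):
  T also has parents F, H, Q.
MB(S) = {F, H, Q, T}, which has 4 nodes.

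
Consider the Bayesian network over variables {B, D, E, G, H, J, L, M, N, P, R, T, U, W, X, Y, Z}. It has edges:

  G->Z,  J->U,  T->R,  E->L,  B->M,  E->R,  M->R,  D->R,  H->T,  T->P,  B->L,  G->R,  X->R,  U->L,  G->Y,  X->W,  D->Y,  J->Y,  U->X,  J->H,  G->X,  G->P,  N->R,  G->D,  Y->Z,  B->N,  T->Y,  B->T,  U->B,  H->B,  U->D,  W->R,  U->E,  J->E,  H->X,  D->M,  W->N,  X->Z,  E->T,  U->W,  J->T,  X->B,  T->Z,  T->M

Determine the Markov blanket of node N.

{B, D, E, G, M, R, T, W, X}

Recall MB(v) = parents ∪ children ∪ spouses, where spouses are the other parents of v's children.
Parents of N: B, W.
Children of N: R.
Other parents of N's children:
  R also has parents D, E, G, M, T, W, X.
MB(N) = {B, D, E, G, M, R, T, W, X}.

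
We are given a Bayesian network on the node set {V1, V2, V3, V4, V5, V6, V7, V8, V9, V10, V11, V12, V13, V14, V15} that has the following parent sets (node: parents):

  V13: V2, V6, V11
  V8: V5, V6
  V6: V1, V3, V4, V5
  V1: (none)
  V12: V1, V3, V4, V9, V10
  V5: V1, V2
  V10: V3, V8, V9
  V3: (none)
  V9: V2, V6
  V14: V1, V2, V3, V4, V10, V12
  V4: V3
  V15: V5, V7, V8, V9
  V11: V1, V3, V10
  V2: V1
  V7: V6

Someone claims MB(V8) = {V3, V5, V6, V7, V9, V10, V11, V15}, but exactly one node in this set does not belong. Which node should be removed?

By definition, MB(V8) is built from V8's parents, V8's children, and the co-parents of V8.
V8 has parents V5, V6.
Children of V8: V10, V15.
Parents of each child, excluding V8:
  V10 also has parents V3, V9.
  V15 also has parents V5, V7, V9.
MB(V8) = {V3, V5, V6, V7, V9, V10, V15}.
V11 is neither a parent, child, nor co-parent of V8, so it does not belong.

V11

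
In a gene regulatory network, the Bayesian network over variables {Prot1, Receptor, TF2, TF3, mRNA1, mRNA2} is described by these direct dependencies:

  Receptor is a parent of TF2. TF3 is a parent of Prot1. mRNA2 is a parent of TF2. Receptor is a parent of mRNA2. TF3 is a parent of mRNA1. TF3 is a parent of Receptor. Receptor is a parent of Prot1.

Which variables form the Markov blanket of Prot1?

{Receptor, TF3}

Parents of Prot1: Receptor, TF3.
Children of Prot1: none.
Prot1 has no children, so there are no co-parents.
So the Markov blanket of Prot1 is {Receptor, TF3}.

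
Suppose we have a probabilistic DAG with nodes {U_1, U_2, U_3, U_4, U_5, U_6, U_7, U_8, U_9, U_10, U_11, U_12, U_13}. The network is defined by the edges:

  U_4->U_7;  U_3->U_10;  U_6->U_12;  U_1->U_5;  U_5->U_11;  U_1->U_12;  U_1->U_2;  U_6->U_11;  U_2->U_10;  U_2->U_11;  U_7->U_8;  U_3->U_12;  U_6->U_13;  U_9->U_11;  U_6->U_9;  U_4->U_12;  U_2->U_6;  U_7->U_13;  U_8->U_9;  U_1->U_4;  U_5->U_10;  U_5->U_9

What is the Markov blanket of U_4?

Parents of U_4: U_1.
Children of U_4: U_7, U_12.
For each child, the remaining parents (spouses of U_4):
  U_7: no additional parents.
  parents(U_12) \ {U_4} = {U_1, U_3, U_6}.
MB(U_4) = {U_1, U_3, U_6, U_7, U_12}.

{U_1, U_3, U_6, U_7, U_12}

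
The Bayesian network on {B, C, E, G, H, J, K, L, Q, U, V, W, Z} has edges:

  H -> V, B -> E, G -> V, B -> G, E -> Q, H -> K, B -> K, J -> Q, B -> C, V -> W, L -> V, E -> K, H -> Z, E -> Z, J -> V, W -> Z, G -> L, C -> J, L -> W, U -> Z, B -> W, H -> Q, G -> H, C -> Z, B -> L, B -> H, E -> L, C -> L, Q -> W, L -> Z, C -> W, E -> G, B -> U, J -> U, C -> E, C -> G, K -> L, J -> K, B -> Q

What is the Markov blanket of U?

Pa(U) = {B, J}.
U's children: Z.
Other parents of U's children:
  parents(Z) \ {U} = {C, E, H, L, W}.
MB(U) = {B, C, E, H, J, L, W, Z}.

{B, C, E, H, J, L, W, Z}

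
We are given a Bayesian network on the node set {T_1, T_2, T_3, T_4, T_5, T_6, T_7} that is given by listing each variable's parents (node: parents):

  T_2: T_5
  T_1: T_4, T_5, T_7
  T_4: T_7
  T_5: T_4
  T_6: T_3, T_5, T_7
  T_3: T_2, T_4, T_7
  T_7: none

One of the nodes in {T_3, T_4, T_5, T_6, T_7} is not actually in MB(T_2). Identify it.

T_2 has parent T_5.
T_2's children: T_3.
For each child, the remaining parents (spouses of T_2):
  T_3's other parents are T_4, T_7.
MB(T_2) = {T_3, T_4, T_5, T_7}.
T_6 is neither a parent, child, nor co-parent of T_2, so it does not belong.

T_6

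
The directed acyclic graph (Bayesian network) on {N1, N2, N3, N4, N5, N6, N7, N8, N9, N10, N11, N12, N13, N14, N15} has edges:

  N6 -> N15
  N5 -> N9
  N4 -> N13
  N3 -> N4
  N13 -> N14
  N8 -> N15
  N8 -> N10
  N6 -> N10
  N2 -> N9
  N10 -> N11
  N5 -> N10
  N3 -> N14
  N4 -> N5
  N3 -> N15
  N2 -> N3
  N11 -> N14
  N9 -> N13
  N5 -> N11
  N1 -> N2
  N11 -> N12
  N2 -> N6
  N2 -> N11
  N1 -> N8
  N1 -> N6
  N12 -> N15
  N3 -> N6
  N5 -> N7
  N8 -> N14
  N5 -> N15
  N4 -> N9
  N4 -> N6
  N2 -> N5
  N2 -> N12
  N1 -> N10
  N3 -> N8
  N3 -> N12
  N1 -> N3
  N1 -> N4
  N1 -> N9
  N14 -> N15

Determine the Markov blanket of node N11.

Recall MB(v) = parents ∪ children ∪ spouses, where spouses are the other parents of v's children.
N11's children: N12, N14.
N11's parents: N2, N5, N10.
Co-parents of N11 (other parents of its children):
  parents(N12) \ {N11} = {N2, N3}.
  N14's other parents are N3, N8, N13.
MB(N11) = {N2, N3, N5, N8, N10, N12, N13, N14}.

{N2, N3, N5, N8, N10, N12, N13, N14}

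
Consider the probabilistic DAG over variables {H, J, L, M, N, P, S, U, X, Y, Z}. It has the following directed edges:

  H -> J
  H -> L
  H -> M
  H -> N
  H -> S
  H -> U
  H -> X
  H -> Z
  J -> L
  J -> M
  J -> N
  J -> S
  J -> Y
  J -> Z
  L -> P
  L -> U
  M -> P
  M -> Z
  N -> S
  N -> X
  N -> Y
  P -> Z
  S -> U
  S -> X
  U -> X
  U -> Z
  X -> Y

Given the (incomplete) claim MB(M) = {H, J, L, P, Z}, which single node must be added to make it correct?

Children of M: P, Z.
M has parents H, J.
Co-parents of M (other parents of its children):
  P's other parent is L.
  Z also has parents H, J, P, U.
MB(M) = {H, J, L, P, U, Z}.
Comparing with the claimed set, U is missing.

U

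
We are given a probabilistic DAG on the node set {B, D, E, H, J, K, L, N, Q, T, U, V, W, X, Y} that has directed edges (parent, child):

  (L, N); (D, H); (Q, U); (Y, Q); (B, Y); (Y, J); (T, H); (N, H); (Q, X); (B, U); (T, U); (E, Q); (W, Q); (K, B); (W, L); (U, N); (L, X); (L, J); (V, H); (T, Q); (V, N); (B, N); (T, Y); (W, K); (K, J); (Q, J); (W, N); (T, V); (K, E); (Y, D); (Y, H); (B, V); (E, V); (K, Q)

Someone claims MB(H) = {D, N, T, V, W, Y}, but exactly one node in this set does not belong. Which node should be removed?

Children of H: none.
Parents of H: D, N, T, V, Y.
With no children, H has no spouses; the co-parent set is empty.
MB(H) = {D, N, T, V, Y}.
W is neither a parent, child, nor co-parent of H, so it does not belong.

W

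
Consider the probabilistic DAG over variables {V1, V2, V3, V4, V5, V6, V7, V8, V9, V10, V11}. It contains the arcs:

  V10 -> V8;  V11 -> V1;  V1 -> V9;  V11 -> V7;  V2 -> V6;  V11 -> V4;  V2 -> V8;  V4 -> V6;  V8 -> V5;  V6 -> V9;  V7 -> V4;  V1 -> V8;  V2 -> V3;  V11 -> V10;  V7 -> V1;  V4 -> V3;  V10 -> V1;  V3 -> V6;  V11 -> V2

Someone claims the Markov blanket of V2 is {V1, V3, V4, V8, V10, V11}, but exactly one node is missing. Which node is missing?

By definition, MB(V2) is built from V2's parents, V2's children, and the co-parents of V2.
Pa(V2) = {V11}.
V2 has children V3, V6, V8.
Other parents of V2's children:
  V8: V1, V10
  V3: V4
  V6: V3, V4
MB(V2) = {V1, V3, V4, V6, V8, V10, V11}.
Comparing with the claimed set, V6 is missing.

V6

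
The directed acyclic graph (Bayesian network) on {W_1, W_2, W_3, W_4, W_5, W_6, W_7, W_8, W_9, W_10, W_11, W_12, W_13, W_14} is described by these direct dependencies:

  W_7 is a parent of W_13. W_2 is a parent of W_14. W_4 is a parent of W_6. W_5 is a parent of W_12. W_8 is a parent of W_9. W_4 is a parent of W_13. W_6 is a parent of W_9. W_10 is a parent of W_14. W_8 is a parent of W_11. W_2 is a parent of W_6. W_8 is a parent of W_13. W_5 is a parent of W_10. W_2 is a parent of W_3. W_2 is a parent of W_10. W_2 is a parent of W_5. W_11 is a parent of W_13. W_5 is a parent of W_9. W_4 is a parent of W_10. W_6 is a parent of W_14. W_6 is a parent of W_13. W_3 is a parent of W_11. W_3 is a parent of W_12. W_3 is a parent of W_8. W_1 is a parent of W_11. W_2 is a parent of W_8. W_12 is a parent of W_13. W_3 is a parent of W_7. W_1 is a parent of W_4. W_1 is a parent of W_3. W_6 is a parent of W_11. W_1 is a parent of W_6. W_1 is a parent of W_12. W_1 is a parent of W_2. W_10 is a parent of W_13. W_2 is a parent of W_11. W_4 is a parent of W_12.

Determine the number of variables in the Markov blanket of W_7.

8

W_7's parents: W_3.
W_7's children: W_13.
Other parents of W_7's children:
  W_13: W_4, W_6, W_8, W_10, W_11, W_12
MB(W_7) = {W_3, W_4, W_6, W_8, W_10, W_11, W_12, W_13}, which has 8 nodes.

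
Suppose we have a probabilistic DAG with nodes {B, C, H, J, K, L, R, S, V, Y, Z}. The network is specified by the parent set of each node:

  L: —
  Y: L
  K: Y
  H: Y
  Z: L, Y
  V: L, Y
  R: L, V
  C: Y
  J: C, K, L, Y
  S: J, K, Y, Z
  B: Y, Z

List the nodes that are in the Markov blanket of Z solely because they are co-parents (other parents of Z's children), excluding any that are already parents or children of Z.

Children of Z: B, S.
  S also has parents J, K, Y.
  parents(B) \ {Z} = {Y}.
Excluding nodes already adjacent to Z (B, L, S, Y), the co-parent-only contribution is {J, K}.

{J, K}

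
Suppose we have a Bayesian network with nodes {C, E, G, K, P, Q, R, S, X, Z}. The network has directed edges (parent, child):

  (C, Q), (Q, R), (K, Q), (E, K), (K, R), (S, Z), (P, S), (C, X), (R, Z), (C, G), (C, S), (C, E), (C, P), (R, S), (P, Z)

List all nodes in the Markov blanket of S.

Pa(S) = {C, P, R}.
S has child Z.
Parents of each child, excluding S:
  parents(Z) \ {S} = {P, R}.
MB(S) = {C, P, R, Z}.

{C, P, R, Z}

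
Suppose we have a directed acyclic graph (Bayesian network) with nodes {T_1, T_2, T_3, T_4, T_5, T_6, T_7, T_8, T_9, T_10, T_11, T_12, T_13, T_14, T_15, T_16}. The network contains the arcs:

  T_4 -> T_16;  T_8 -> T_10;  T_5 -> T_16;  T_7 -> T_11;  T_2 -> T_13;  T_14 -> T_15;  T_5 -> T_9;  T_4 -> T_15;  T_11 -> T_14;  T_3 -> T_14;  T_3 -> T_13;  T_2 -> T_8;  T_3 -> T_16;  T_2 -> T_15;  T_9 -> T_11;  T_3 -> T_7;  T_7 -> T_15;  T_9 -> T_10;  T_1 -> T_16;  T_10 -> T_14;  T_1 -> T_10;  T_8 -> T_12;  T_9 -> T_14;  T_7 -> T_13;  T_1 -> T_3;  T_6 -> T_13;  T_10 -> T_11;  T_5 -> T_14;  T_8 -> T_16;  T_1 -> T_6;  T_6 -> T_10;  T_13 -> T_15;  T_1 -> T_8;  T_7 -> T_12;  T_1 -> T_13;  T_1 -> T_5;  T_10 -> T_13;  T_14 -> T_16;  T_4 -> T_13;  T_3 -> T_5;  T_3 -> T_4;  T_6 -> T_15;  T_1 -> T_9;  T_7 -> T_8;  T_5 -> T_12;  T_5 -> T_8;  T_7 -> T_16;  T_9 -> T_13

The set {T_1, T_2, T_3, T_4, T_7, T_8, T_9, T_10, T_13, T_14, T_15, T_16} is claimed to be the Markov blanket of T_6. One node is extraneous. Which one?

A node's Markov blanket = Pa ∪ Ch ∪ (parents of Ch other than the node itself).
T_6's children: T_10, T_13, T_15.
Parents of T_6: T_1.
Other parents of T_6's children:
  T_10's other parents are T_1, T_8, T_9.
  T_13's other parents are T_1, T_2, T_3, T_4, T_7, T_9, T_10.
  T_15 also has parents T_2, T_4, T_7, T_13, T_14.
MB(T_6) = {T_1, T_2, T_3, T_4, T_7, T_8, T_9, T_10, T_13, T_14, T_15}.
T_16 is neither a parent, child, nor co-parent of T_6, so it does not belong.

T_16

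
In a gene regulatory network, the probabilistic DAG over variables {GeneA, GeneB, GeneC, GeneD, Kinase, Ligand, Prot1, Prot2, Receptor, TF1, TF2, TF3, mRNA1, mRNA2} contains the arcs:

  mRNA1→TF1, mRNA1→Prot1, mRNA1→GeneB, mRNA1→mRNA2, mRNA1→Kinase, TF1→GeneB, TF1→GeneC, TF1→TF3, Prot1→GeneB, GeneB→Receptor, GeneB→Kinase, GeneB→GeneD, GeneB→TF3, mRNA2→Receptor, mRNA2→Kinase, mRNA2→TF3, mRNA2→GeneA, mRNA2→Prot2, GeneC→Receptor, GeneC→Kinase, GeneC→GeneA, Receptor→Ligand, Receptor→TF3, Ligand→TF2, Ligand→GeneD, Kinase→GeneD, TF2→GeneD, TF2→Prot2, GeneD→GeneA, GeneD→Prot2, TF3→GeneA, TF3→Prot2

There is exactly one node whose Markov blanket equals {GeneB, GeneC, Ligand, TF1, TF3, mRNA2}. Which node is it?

The target node must have every member of {GeneB, GeneC, Ligand, TF1, TF3, mRNA2} as a parent, child, or co-parent, and no others.
Parents of Receptor: GeneB, GeneC, mRNA2; children: Ligand, TF3; co-parents: GeneB, TF1, mRNA2.
These exactly cover the given set, so the node is Receptor.

Receptor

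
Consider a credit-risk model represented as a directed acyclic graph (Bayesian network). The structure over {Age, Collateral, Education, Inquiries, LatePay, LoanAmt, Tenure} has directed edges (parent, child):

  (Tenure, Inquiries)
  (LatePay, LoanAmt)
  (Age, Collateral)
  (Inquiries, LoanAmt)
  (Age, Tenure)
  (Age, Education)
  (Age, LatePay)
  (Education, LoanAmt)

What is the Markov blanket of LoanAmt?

{Education, Inquiries, LatePay}

Ch(LoanAmt) = {}.
Parents of LoanAmt: Education, Inquiries, LatePay.
LoanAmt has no children, so there are no co-parents.
Taking the union gives {Education, Inquiries, LatePay}.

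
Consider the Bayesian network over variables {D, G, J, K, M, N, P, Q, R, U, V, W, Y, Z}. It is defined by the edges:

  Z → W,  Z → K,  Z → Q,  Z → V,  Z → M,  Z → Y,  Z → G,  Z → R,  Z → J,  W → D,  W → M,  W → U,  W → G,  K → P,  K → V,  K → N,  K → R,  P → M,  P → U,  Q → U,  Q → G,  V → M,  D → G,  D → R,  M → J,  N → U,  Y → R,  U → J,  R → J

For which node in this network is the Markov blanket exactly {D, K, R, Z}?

The target node must have every member of {D, K, R, Z} as a parent, child, or co-parent, and no others.
Parents of Y: Z; children: R; co-parents: D, K, Z.
These exactly cover the given set, so the node is Y.

Y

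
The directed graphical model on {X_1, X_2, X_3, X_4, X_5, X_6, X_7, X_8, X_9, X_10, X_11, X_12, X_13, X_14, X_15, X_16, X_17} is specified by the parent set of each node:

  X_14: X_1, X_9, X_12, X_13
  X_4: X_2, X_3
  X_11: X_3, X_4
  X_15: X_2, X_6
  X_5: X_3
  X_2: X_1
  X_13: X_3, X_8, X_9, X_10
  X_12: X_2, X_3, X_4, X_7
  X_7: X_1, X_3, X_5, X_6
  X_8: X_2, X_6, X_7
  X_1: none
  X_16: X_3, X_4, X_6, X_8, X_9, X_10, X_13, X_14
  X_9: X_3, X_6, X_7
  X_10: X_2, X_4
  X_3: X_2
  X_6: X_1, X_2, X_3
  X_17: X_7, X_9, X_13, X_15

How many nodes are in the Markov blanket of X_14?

Recall MB(v) = parents ∪ children ∪ spouses, where spouses are the other parents of v's children.
X_14's parents: X_1, X_9, X_12, X_13.
Children of X_14: X_16.
Other parents of X_14's children:
  X_16: X_3, X_4, X_6, X_8, X_9, X_10, X_13
MB(X_14) = {X_1, X_3, X_4, X_6, X_8, X_9, X_10, X_12, X_13, X_16}, which has 10 nodes.

10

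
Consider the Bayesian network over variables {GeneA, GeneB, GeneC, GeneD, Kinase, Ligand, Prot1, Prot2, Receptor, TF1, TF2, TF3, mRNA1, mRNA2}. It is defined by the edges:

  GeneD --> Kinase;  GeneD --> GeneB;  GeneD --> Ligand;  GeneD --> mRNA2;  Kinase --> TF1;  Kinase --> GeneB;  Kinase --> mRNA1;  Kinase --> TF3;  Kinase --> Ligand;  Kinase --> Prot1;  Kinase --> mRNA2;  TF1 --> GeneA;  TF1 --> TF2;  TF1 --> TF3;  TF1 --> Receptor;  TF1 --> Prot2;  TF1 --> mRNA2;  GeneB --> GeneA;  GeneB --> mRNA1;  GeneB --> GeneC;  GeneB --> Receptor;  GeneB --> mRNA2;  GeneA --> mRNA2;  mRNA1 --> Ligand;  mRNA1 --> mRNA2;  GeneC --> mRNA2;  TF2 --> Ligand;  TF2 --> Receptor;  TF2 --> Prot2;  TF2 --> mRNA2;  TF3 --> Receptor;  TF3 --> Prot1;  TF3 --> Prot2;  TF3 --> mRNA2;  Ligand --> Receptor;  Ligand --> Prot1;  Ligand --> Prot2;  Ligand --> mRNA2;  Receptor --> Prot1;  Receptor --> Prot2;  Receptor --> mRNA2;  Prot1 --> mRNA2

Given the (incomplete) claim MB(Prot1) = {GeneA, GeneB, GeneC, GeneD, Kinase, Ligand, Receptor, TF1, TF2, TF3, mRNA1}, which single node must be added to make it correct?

mRNA2

The Markov blanket of a node is its parents, its children, and the other parents of its children.
Prot1's parents: Kinase, Ligand, Receptor, TF3.
Ch(Prot1) = {mRNA2}.
For each child, the remaining parents (spouses of Prot1):
  mRNA2: GeneA, GeneB, GeneC, GeneD, Kinase, Ligand, Receptor, TF1, TF2, TF3, mRNA1
MB(Prot1) = {GeneA, GeneB, GeneC, GeneD, Kinase, Ligand, Receptor, TF1, TF2, TF3, mRNA1, mRNA2}.
Comparing with the claimed set, mRNA2 is missing.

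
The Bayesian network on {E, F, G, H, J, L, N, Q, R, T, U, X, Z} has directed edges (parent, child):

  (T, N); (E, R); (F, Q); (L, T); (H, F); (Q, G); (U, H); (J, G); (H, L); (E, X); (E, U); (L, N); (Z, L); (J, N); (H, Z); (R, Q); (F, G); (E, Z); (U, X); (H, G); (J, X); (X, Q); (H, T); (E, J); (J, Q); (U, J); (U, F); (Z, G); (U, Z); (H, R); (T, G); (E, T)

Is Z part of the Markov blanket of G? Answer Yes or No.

Yes

Z is a parent of G.
So Z ∈ MB(G).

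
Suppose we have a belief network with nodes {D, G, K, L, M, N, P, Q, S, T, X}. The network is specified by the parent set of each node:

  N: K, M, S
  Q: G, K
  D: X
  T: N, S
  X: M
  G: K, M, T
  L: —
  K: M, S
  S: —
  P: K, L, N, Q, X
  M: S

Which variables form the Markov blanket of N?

{K, L, M, P, Q, S, T, X}

Pa(N) = {K, M, S}.
Children of N: P, T.
Other parents of N's children:
  T also has parent S.
  P's other parents are K, L, Q, X.
Union: {K, M, S} ∪ {P, T} ∪ {K, L, Q, S, X} = {K, L, M, P, Q, S, T, X}.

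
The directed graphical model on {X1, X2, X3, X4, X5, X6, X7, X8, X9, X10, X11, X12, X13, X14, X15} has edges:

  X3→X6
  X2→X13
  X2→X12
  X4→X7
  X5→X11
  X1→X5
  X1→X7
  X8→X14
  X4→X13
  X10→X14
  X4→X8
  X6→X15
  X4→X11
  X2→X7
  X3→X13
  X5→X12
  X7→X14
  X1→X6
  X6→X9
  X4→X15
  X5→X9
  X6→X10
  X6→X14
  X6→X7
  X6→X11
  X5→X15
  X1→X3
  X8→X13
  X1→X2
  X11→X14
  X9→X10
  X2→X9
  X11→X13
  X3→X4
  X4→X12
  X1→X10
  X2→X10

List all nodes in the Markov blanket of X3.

By definition, MB(X3) is built from X3's parents, X3's children, and the co-parents of X3.
Parents of X3: X1.
Children of X3: X4, X6, X13.
Co-parents of X3 (other parents of its children):
  X4 has no other parent.
  parents(X6) \ {X3} = {X1}.
  parents(X13) \ {X3} = {X2, X4, X8, X11}.
MB(X3) = {X1, X2, X4, X6, X8, X11, X13}.

{X1, X2, X4, X6, X8, X11, X13}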